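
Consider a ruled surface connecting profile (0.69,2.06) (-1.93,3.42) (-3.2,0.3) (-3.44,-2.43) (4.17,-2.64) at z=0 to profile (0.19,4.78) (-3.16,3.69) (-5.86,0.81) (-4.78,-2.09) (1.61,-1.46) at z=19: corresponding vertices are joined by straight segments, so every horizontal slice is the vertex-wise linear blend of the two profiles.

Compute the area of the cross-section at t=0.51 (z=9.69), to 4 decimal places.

Area at t=0.51: 31.6813

Cross-section at t=0.51: each vertex is (1-t)·p0[i] + t·p1[i].
  v1: (1-0.51)·(0.69,2.06) + 0.51·(0.19,4.78) = (0.4350,3.4472)
  v2: (1-0.51)·(-1.93,3.42) + 0.51·(-3.16,3.69) = (-2.5573,3.5577)
  v3: (1-0.51)·(-3.2,0.3) + 0.51·(-5.86,0.81) = (-4.5566,0.5601)
  v4: (1-0.51)·(-3.44,-2.43) + 0.51·(-4.78,-2.09) = (-4.1234,-2.2566)
  v5: (1-0.51)·(4.17,-2.64) + 0.51·(1.61,-1.46) = (2.8644,-2.0382)
Shoelace sum Σ(x_i·y_{i+1} − x_{i+1}·y_i):
  i=1: 0.4350·3.5577 − -2.5573·3.4472 = +10.3631 (running +10.3631)
  i=2: -2.5573·0.5601 − -4.5566·3.5577 = +14.7787 (running +25.1418)
  i=3: -4.5566·-2.2566 − -4.1234·0.5601 = +12.5919 (running +37.7337)
  i=4: -4.1234·-2.0382 − 2.8644·-2.2566 = +14.8681 (running +52.6019)
  i=5: 2.8644·3.4472 − 0.4350·-2.0382 = +10.7608 (running +63.3626)
Area = |Σ|/2 = |63.3626|/2 = 31.6813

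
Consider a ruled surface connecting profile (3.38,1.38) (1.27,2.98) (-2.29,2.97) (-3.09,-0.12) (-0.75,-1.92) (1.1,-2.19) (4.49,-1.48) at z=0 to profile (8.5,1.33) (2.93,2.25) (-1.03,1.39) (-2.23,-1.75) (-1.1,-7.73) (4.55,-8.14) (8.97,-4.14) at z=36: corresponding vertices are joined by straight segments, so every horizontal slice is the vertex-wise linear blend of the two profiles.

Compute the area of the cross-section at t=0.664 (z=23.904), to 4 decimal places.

Area at t=0.664: 67.1914

Cross-section at t=0.664: each vertex is (1-t)·p0[i] + t·p1[i].
  v1: (1-0.664)·(3.38,1.38) + 0.664·(8.5,1.33) = (6.7797,1.3468)
  v2: (1-0.664)·(1.27,2.98) + 0.664·(2.93,2.25) = (2.3722,2.4953)
  v3: (1-0.664)·(-2.29,2.97) + 0.664·(-1.03,1.39) = (-1.4534,1.9209)
  v4: (1-0.664)·(-3.09,-0.12) + 0.664·(-2.23,-1.75) = (-2.5190,-1.2023)
  v5: (1-0.664)·(-0.75,-1.92) + 0.664·(-1.1,-7.73) = (-0.9824,-5.7778)
  v6: (1-0.664)·(1.1,-2.19) + 0.664·(4.55,-8.14) = (3.3908,-6.1408)
  v7: (1-0.664)·(4.49,-1.48) + 0.664·(8.97,-4.14) = (7.4647,-3.2462)
Shoelace sum Σ(x_i·y_{i+1} − x_{i+1}·y_i):
  i=1: 6.7797·2.4953 − 2.3722·1.3468 = +13.7223 (running +13.7223)
  i=2: 2.3722·1.9209 − -1.4534·2.4953 = +8.1833 (running +21.9056)
  i=3: -1.4534·-1.2023 − -2.5190·1.9209 = +6.5860 (running +28.4916)
  i=4: -2.5190·-5.7778 − -0.9824·-1.2023 = +13.3730 (running +41.8646)
  i=5: -0.9824·-6.1408 − 3.3908·-5.7778 = +25.6242 (running +67.4888)
  i=6: 3.3908·-3.2462 − 7.4647·-6.1408 = +34.8320 (running +102.3208)
  i=7: 7.4647·1.3468 − 6.7797·-3.2462 = +32.0620 (running +134.3828)
Area = |Σ|/2 = |134.3828|/2 = 67.1914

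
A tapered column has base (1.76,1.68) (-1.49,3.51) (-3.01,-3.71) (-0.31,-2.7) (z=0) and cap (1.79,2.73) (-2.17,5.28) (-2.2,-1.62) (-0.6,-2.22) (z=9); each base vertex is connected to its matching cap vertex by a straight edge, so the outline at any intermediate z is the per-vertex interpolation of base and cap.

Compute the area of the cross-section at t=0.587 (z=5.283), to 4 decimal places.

Area at t=0.587: 18.3888

Cross-section at t=0.587: each vertex is (1-t)·p0[i] + t·p1[i].
  v1: (1-0.587)·(1.76,1.68) + 0.587·(1.79,2.73) = (1.7776,2.2963)
  v2: (1-0.587)·(-1.49,3.51) + 0.587·(-2.17,5.28) = (-1.8892,4.5490)
  v3: (1-0.587)·(-3.01,-3.71) + 0.587·(-2.2,-1.62) = (-2.5345,-2.4832)
  v4: (1-0.587)·(-0.31,-2.7) + 0.587·(-0.6,-2.22) = (-0.4802,-2.4182)
Shoelace sum Σ(x_i·y_{i+1} − x_{i+1}·y_i):
  i=1: 1.7776·4.5490 − -1.8892·2.2963 = +12.4245 (running +12.4245)
  i=2: -1.8892·-2.4832 − -2.5345·4.5490 = +16.2207 (running +28.6452)
  i=3: -2.5345·-2.4182 − -0.4802·-2.4832 = +4.9366 (running +33.5818)
  i=4: -0.4802·2.2963 − 1.7776·-2.4182 = +3.1959 (running +36.7777)
Area = |Σ|/2 = |36.7777|/2 = 18.3888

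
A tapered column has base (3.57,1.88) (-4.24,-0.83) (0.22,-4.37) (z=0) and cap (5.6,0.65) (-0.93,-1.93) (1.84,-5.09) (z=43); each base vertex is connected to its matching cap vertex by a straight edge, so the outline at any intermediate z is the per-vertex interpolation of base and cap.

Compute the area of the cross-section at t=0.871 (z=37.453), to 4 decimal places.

Area at t=0.871: 14.6220

Cross-section at t=0.871: each vertex is (1-t)·p0[i] + t·p1[i].
  v1: (1-0.871)·(3.57,1.88) + 0.871·(5.6,0.65) = (5.3381,0.8087)
  v2: (1-0.871)·(-4.24,-0.83) + 0.871·(-0.93,-1.93) = (-1.3570,-1.7881)
  v3: (1-0.871)·(0.22,-4.37) + 0.871·(1.84,-5.09) = (1.6310,-4.9971)
Shoelace sum Σ(x_i·y_{i+1} − x_{i+1}·y_i):
  i=1: 5.3381·-1.7881 − -1.3570·0.8087 = -8.4478 (running -8.4478)
  i=2: -1.3570·-4.9971 − 1.6310·-1.7881 = +9.6975 (running +1.2497)
  i=3: 1.6310·0.8087 − 5.3381·-4.9971 = +27.9942 (running +29.2439)
Area = |Σ|/2 = |29.2439|/2 = 14.6220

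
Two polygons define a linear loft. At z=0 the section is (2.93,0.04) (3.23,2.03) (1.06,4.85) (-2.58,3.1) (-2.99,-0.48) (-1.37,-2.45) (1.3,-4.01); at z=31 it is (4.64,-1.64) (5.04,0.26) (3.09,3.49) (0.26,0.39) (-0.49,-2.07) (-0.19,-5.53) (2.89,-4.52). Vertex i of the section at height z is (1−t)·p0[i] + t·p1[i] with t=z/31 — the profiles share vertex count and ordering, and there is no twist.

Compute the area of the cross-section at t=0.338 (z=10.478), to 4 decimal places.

Cross-section at t=0.338: each vertex is (1-t)·p0[i] + t·p1[i].
  v1: (1-0.338)·(2.93,0.04) + 0.338·(4.64,-1.64) = (3.5080,-0.5278)
  v2: (1-0.338)·(3.23,2.03) + 0.338·(5.04,0.26) = (3.8418,1.4317)
  v3: (1-0.338)·(1.06,4.85) + 0.338·(3.09,3.49) = (1.7461,4.3903)
  v4: (1-0.338)·(-2.58,3.1) + 0.338·(0.26,0.39) = (-1.6201,2.1840)
  v5: (1-0.338)·(-2.99,-0.48) + 0.338·(-0.49,-2.07) = (-2.1450,-1.0174)
  v6: (1-0.338)·(-1.37,-2.45) + 0.338·(-0.19,-5.53) = (-0.9712,-3.4910)
  v7: (1-0.338)·(1.3,-4.01) + 0.338·(2.89,-4.52) = (1.8374,-4.1824)
Shoelace sum Σ(x_i·y_{i+1} − x_{i+1}·y_i):
  i=1: 3.5080·1.4317 − 3.8418·-0.5278 = +7.0504 (running +7.0504)
  i=2: 3.8418·4.3903 − 1.7461·1.4317 = +14.3666 (running +21.4170)
  i=3: 1.7461·2.1840 − -1.6201·4.3903 = +10.9263 (running +32.3433)
  i=4: -1.6201·-1.0174 − -2.1450·2.1840 = +6.3330 (running +38.6763)
  i=5: -2.1450·-3.4910 − -0.9712·-1.0174 = +6.5002 (running +45.1765)
  i=6: -0.9712·-4.1824 − 1.8374·-3.4910 = +10.4763 (running +55.6528)
  i=7: 1.8374·-0.5278 − 3.5080·-4.1824 = +13.7018 (running +69.3546)
Area = |Σ|/2 = |69.3546|/2 = 34.6773

Area at t=0.338: 34.6773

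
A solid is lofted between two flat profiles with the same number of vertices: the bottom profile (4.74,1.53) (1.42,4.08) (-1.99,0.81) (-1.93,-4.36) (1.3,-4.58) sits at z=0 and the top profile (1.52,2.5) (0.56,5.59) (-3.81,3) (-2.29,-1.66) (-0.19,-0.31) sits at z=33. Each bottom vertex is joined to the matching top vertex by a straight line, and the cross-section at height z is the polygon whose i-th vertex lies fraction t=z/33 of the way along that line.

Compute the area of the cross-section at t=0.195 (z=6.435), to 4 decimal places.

Area at t=0.195: 33.8078

Cross-section at t=0.195: each vertex is (1-t)·p0[i] + t·p1[i].
  v1: (1-0.195)·(4.74,1.53) + 0.195·(1.52,2.5) = (4.1121,1.7191)
  v2: (1-0.195)·(1.42,4.08) + 0.195·(0.56,5.59) = (1.2523,4.3744)
  v3: (1-0.195)·(-1.99,0.81) + 0.195·(-3.81,3) = (-2.3449,1.2370)
  v4: (1-0.195)·(-1.93,-4.36) + 0.195·(-2.29,-1.66) = (-2.0002,-3.8335)
  v5: (1-0.195)·(1.3,-4.58) + 0.195·(-0.19,-0.31) = (1.0094,-3.7473)
Shoelace sum Σ(x_i·y_{i+1} − x_{i+1}·y_i):
  i=1: 4.1121·4.3744 − 1.2523·1.7191 = +15.8353 (running +15.8353)
  i=2: 1.2523·1.2370 − -2.3449·4.3744 = +11.8068 (running +27.6421)
  i=3: -2.3449·-3.8335 − -2.0002·1.2370 = +11.4635 (running +39.1056)
  i=4: -2.0002·-3.7473 − 1.0094·-3.8335 = +11.3652 (running +50.4708)
  i=5: 1.0094·1.7191 − 4.1121·-3.7473 = +17.1449 (running +67.6157)
Area = |Σ|/2 = |67.6157|/2 = 33.8078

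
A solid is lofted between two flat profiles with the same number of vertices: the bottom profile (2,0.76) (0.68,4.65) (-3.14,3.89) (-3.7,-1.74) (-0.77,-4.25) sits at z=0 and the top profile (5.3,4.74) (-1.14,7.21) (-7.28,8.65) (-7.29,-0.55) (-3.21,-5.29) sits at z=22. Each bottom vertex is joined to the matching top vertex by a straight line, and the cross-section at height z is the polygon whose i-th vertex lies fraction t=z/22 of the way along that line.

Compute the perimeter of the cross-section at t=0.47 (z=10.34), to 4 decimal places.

Perimeter at t=0.47: 31.3054

Cross-section at t=0.47: each vertex is (1-t)·p0[i] + t·p1[i].
  v1: (1-0.47)·(2,0.76) + 0.47·(5.3,4.74) = (3.5510,2.6306)
  v2: (1-0.47)·(0.68,4.65) + 0.47·(-1.14,7.21) = (-0.1754,5.8532)
  v3: (1-0.47)·(-3.14,3.89) + 0.47·(-7.28,8.65) = (-5.0858,6.1272)
  v4: (1-0.47)·(-3.7,-1.74) + 0.47·(-7.29,-0.55) = (-5.3873,-1.1807)
  v5: (1-0.47)·(-0.77,-4.25) + 0.47·(-3.21,-5.29) = (-1.9168,-4.7388)
Perimeter = Σ |v_{i+1} − v_i|:
  edge 1→2: √(-3.7264² + 3.2226²) = 4.9266 (running 4.9266)
  edge 2→3: √(-4.9104² + 0.2740²) = 4.9180 (running 9.8446)
  edge 3→4: √(-0.3015² + -7.3079²) = 7.3141 (running 17.1587)
  edge 4→5: √(3.4705² + -3.5581²) = 4.9704 (running 22.1291)
  edge 5→1: √(5.4678² + 7.3694²) = 9.1763 (running 31.3054)
Perimeter = 31.3054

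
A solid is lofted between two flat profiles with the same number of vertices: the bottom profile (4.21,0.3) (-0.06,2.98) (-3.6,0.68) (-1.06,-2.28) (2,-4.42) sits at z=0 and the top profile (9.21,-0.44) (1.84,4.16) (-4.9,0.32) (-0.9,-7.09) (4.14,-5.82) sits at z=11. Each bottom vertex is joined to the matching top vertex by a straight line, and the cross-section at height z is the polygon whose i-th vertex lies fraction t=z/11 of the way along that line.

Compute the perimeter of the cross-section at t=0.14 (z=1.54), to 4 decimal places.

Cross-section at t=0.14: each vertex is (1-t)·p0[i] + t·p1[i].
  v1: (1-0.14)·(4.21,0.3) + 0.14·(9.21,-0.44) = (4.9100,0.1964)
  v2: (1-0.14)·(-0.06,2.98) + 0.14·(1.84,4.16) = (0.2060,3.1452)
  v3: (1-0.14)·(-3.6,0.68) + 0.14·(-4.9,0.32) = (-3.7820,0.6296)
  v4: (1-0.14)·(-1.06,-2.28) + 0.14·(-0.9,-7.09) = (-1.0376,-2.9534)
  v5: (1-0.14)·(2,-4.42) + 0.14·(4.14,-5.82) = (2.2996,-4.6160)
Perimeter = Σ |v_{i+1} − v_i|:
  edge 1→2: √(-4.7040² + 2.9488²) = 5.5518 (running 5.5518)
  edge 2→3: √(-3.9880² + -2.5156²) = 4.7151 (running 10.2670)
  edge 3→4: √(2.7444² + -3.5830²) = 4.5133 (running 14.7802)
  edge 4→5: √(3.3372² + -1.6626²) = 3.7284 (running 18.5087)
  edge 5→1: √(2.6104² + 4.8124²) = 5.4748 (running 23.9835)
Perimeter = 23.9835

Perimeter at t=0.14: 23.9835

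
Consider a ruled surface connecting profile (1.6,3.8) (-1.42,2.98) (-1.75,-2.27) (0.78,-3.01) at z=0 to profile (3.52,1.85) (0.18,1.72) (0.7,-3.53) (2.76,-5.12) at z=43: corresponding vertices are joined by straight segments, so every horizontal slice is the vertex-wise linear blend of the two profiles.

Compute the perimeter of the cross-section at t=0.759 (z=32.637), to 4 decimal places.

Cross-section at t=0.759: each vertex is (1-t)·p0[i] + t·p1[i].
  v1: (1-0.759)·(1.6,3.8) + 0.759·(3.52,1.85) = (3.0573,2.3199)
  v2: (1-0.759)·(-1.42,2.98) + 0.759·(0.18,1.72) = (-0.2056,2.0237)
  v3: (1-0.759)·(-1.75,-2.27) + 0.759·(0.7,-3.53) = (0.1096,-3.2263)
  v4: (1-0.759)·(0.78,-3.01) + 0.759·(2.76,-5.12) = (2.2828,-4.6115)
Perimeter = Σ |v_{i+1} − v_i|:
  edge 1→2: √(-3.2629² + -0.2963²) = 3.2763 (running 3.2763)
  edge 2→3: √(0.3152² + -5.2500²) = 5.2595 (running 8.5358)
  edge 3→4: √(2.1733² + -1.3852²) = 2.5772 (running 11.1129)
  edge 4→1: √(0.7745² + 6.9314²) = 6.9746 (running 18.0875)
Perimeter = 18.0875

Perimeter at t=0.759: 18.0875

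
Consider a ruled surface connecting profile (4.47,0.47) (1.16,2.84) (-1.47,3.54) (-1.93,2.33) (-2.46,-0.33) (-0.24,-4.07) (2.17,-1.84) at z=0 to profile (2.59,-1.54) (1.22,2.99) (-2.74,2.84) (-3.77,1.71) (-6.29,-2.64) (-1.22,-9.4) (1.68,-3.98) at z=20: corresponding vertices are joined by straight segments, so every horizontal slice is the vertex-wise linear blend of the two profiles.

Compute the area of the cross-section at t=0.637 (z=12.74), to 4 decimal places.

Cross-section at t=0.637: each vertex is (1-t)·p0[i] + t·p1[i].
  v1: (1-0.637)·(4.47,0.47) + 0.637·(2.59,-1.54) = (3.2724,-0.8104)
  v2: (1-0.637)·(1.16,2.84) + 0.637·(1.22,2.99) = (1.1982,2.9356)
  v3: (1-0.637)·(-1.47,3.54) + 0.637·(-2.74,2.84) = (-2.2790,3.0941)
  v4: (1-0.637)·(-1.93,2.33) + 0.637·(-3.77,1.71) = (-3.1021,1.9351)
  v5: (1-0.637)·(-2.46,-0.33) + 0.637·(-6.29,-2.64) = (-4.8997,-1.8015)
  v6: (1-0.637)·(-0.24,-4.07) + 0.637·(-1.22,-9.4) = (-0.8643,-7.4652)
  v7: (1-0.637)·(2.17,-1.84) + 0.637·(1.68,-3.98) = (1.8579,-3.2032)
Shoelace sum Σ(x_i·y_{i+1} − x_{i+1}·y_i):
  i=1: 3.2724·2.9356 − 1.1982·-0.8104 = +10.5774 (running +10.5774)
  i=2: 1.1982·3.0941 − -2.2790·2.9356 = +10.3975 (running +20.9749)
  i=3: -2.2790·1.9351 − -3.1021·3.0941 = +5.1882 (running +26.1631)
  i=4: -3.1021·-1.8015 − -4.8997·1.9351 = +15.0695 (running +41.2326)
  i=5: -4.8997·-7.4652 − -0.8643·-1.8015 = +35.0204 (running +76.2530)
  i=6: -0.8643·-3.2032 − 1.8579·-7.4652 = +16.6378 (running +92.8908)
  i=7: 1.8579·-0.8104 − 3.2724·-3.2032 = +8.9767 (running +101.8675)
Area = |Σ|/2 = |101.8675|/2 = 50.9337

Area at t=0.637: 50.9337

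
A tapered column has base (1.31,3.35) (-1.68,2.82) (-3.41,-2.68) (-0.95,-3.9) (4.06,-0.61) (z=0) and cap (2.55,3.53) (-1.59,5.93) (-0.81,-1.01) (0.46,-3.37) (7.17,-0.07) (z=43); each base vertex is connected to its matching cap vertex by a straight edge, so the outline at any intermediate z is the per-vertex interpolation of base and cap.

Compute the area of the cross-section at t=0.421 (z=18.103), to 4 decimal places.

Area at t=0.421: 36.3903

Cross-section at t=0.421: each vertex is (1-t)·p0[i] + t·p1[i].
  v1: (1-0.421)·(1.31,3.35) + 0.421·(2.55,3.53) = (1.8320,3.4258)
  v2: (1-0.421)·(-1.68,2.82) + 0.421·(-1.59,5.93) = (-1.6421,4.1293)
  v3: (1-0.421)·(-3.41,-2.68) + 0.421·(-0.81,-1.01) = (-2.3154,-1.9769)
  v4: (1-0.421)·(-0.95,-3.9) + 0.421·(0.46,-3.37) = (-0.3564,-3.6769)
  v5: (1-0.421)·(4.06,-0.61) + 0.421·(7.17,-0.07) = (5.3693,-0.3827)
Shoelace sum Σ(x_i·y_{i+1} − x_{i+1}·y_i):
  i=1: 1.8320·4.1293 − -1.6421·3.4258 = +13.1906 (running +13.1906)
  i=2: -1.6421·-1.9769 − -2.3154·4.1293 = +12.8073 (running +25.9979)
  i=3: -2.3154·-3.6769 − -0.3564·-1.9769 = +7.8089 (running +33.8068)
  i=4: -0.3564·-0.3827 − 5.3693·-3.6769 = +19.8786 (running +53.6854)
  i=5: 5.3693·3.4258 − 1.8320·-0.3827 = +19.0951 (running +72.7805)
Area = |Σ|/2 = |72.7805|/2 = 36.3903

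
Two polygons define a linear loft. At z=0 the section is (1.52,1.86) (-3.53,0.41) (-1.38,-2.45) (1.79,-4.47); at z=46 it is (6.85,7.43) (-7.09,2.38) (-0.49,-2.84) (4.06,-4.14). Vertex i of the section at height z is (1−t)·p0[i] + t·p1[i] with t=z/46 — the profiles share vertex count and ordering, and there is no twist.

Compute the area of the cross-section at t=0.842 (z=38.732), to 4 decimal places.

Area at t=0.842: 68.4904

Cross-section at t=0.842: each vertex is (1-t)·p0[i] + t·p1[i].
  v1: (1-0.842)·(1.52,1.86) + 0.842·(6.85,7.43) = (6.0079,6.5499)
  v2: (1-0.842)·(-3.53,0.41) + 0.842·(-7.09,2.38) = (-6.5275,2.0687)
  v3: (1-0.842)·(-1.38,-2.45) + 0.842·(-0.49,-2.84) = (-0.6306,-2.7784)
  v4: (1-0.842)·(1.79,-4.47) + 0.842·(4.06,-4.14) = (3.7013,-4.1921)
Shoelace sum Σ(x_i·y_{i+1} − x_{i+1}·y_i):
  i=1: 6.0079·2.0687 − -6.5275·6.5499 = +55.1836 (running +55.1836)
  i=2: -6.5275·-2.7784 − -0.6306·2.0687 = +19.4405 (running +74.6241)
  i=3: -0.6306·-4.1921 − 3.7013·-2.7784 = +12.9274 (running +87.5515)
  i=4: 3.7013·6.5499 − 6.0079·-4.1921 = +49.4293 (running +136.9808)
Area = |Σ|/2 = |136.9808|/2 = 68.4904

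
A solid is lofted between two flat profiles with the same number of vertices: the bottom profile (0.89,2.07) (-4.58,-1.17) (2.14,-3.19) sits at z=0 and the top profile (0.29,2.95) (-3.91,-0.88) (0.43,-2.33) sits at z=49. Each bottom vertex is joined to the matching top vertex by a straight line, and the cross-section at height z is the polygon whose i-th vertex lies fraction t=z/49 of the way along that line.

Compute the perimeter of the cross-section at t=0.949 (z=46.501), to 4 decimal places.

Cross-section at t=0.949: each vertex is (1-t)·p0[i] + t·p1[i].
  v1: (1-0.949)·(0.89,2.07) + 0.949·(0.29,2.95) = (0.3206,2.9051)
  v2: (1-0.949)·(-4.58,-1.17) + 0.949·(-3.91,-0.88) = (-3.9442,-0.8948)
  v3: (1-0.949)·(2.14,-3.19) + 0.949·(0.43,-2.33) = (0.5172,-2.3739)
Perimeter = Σ |v_{i+1} − v_i|:
  edge 1→2: √(-4.2648² + -3.7999²) = 5.7121 (running 5.7121)
  edge 2→3: √(4.4614² + -1.4791²) = 4.7002 (running 10.4122)
  edge 3→1: √(-0.1966² + 5.2790²) = 5.2826 (running 15.6949)
Perimeter = 15.6949

Perimeter at t=0.949: 15.6949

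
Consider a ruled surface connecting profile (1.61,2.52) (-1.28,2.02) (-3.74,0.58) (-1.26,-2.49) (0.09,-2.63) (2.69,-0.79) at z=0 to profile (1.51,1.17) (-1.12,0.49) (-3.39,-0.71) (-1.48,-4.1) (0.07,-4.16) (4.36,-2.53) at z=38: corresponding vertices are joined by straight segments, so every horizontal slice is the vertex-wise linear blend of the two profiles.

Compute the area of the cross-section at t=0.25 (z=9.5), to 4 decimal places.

Cross-section at t=0.25: each vertex is (1-t)·p0[i] + t·p1[i].
  v1: (1-0.25)·(1.61,2.52) + 0.25·(1.51,1.17) = (1.5850,2.1825)
  v2: (1-0.25)·(-1.28,2.02) + 0.25·(-1.12,0.49) = (-1.2400,1.6375)
  v3: (1-0.25)·(-3.74,0.58) + 0.25·(-3.39,-0.71) = (-3.6525,0.2575)
  v4: (1-0.25)·(-1.26,-2.49) + 0.25·(-1.48,-4.1) = (-1.3150,-2.8925)
  v5: (1-0.25)·(0.09,-2.63) + 0.25·(0.07,-4.16) = (0.0850,-3.0125)
  v6: (1-0.25)·(2.69,-0.79) + 0.25·(4.36,-2.53) = (3.1075,-1.2250)
Shoelace sum Σ(x_i·y_{i+1} − x_{i+1}·y_i):
  i=1: 1.5850·1.6375 − -1.2400·2.1825 = +5.3017 (running +5.3017)
  i=2: -1.2400·0.2575 − -3.6525·1.6375 = +5.6617 (running +10.9634)
  i=3: -3.6525·-2.8925 − -1.3150·0.2575 = +10.9035 (running +21.8669)
  i=4: -1.3150·-3.0125 − 0.0850·-2.8925 = +4.2073 (running +26.0742)
  i=5: 0.0850·-1.2250 − 3.1075·-3.0125 = +9.2572 (running +35.3314)
  i=6: 3.1075·2.1825 − 1.5850·-1.2250 = +8.7237 (running +44.0551)
Area = |Σ|/2 = |44.0551|/2 = 22.0276

Area at t=0.25: 22.0276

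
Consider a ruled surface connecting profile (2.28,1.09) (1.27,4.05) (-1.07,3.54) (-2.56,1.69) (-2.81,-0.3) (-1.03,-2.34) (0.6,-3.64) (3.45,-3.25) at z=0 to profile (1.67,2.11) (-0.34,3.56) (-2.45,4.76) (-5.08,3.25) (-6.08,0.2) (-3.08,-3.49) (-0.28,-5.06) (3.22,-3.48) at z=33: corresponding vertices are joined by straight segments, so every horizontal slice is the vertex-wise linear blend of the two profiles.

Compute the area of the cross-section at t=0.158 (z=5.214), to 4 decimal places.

Cross-section at t=0.158: each vertex is (1-t)·p0[i] + t·p1[i].
  v1: (1-0.158)·(2.28,1.09) + 0.158·(1.67,2.11) = (2.1836,1.2512)
  v2: (1-0.158)·(1.27,4.05) + 0.158·(-0.34,3.56) = (1.0156,3.9726)
  v3: (1-0.158)·(-1.07,3.54) + 0.158·(-2.45,4.76) = (-1.2880,3.7328)
  v4: (1-0.158)·(-2.56,1.69) + 0.158·(-5.08,3.25) = (-2.9582,1.9365)
  v5: (1-0.158)·(-2.81,-0.3) + 0.158·(-6.08,0.2) = (-3.3267,-0.2210)
  v6: (1-0.158)·(-1.03,-2.34) + 0.158·(-3.08,-3.49) = (-1.3539,-2.5217)
  v7: (1-0.158)·(0.6,-3.64) + 0.158·(-0.28,-5.06) = (0.4610,-3.8644)
  v8: (1-0.158)·(3.45,-3.25) + 0.158·(3.22,-3.48) = (3.4137,-3.2863)
Shoelace sum Σ(x_i·y_{i+1} − x_{i+1}·y_i):
  i=1: 2.1836·3.9726 − 1.0156·1.2512 = +7.4039 (running +7.4039)
  i=2: 1.0156·3.7328 − -1.2880·3.9726 = +8.9079 (running +16.3118)
  i=3: -1.2880·1.9365 − -2.9582·3.7328 = +8.5478 (running +24.8596)
  i=4: -2.9582·-0.2210 − -3.3267·1.9365 = +7.0958 (running +31.9554)
  i=5: -3.3267·-2.5217 − -1.3539·-0.2210 = +8.0896 (running +40.0450)
  i=6: -1.3539·-3.8644 − 0.4610·-2.5217 = +6.3944 (running +46.4394)
  i=7: 0.4610·-3.2863 − 3.4137·-3.8644 = +11.6767 (running +58.1161)
  i=8: 3.4137·1.2512 − 2.1836·-3.2863 = +11.4472 (running +69.5633)
Area = |Σ|/2 = |69.5633|/2 = 34.7816

Area at t=0.158: 34.7816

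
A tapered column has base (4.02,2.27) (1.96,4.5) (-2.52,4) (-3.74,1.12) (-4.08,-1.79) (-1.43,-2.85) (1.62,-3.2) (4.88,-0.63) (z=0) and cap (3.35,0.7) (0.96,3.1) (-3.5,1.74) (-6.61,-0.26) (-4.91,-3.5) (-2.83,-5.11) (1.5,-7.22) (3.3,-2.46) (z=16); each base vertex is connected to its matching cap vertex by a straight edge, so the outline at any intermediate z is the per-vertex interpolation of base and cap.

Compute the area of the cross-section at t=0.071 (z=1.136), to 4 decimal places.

Area at t=0.071: 52.3691

Cross-section at t=0.071: each vertex is (1-t)·p0[i] + t·p1[i].
  v1: (1-0.071)·(4.02,2.27) + 0.071·(3.35,0.7) = (3.9724,2.1585)
  v2: (1-0.071)·(1.96,4.5) + 0.071·(0.96,3.1) = (1.8890,4.4006)
  v3: (1-0.071)·(-2.52,4) + 0.071·(-3.5,1.74) = (-2.5896,3.8395)
  v4: (1-0.071)·(-3.74,1.12) + 0.071·(-6.61,-0.26) = (-3.9438,1.0220)
  v5: (1-0.071)·(-4.08,-1.79) + 0.071·(-4.91,-3.5) = (-4.1389,-1.9114)
  v6: (1-0.071)·(-1.43,-2.85) + 0.071·(-2.83,-5.11) = (-1.5294,-3.0105)
  v7: (1-0.071)·(1.62,-3.2) + 0.071·(1.5,-7.22) = (1.6115,-3.4854)
  v8: (1-0.071)·(4.88,-0.63) + 0.071·(3.3,-2.46) = (4.7678,-0.7599)
Shoelace sum Σ(x_i·y_{i+1} − x_{i+1}·y_i):
  i=1: 3.9724·4.4006 − 1.8890·2.1585 = +13.4036 (running +13.4036)
  i=2: 1.8890·3.8395 − -2.5896·4.4006 = +18.6486 (running +32.0522)
  i=3: -2.5896·1.0220 − -3.9438·3.8395 = +12.4957 (running +44.5479)
  i=4: -3.9438·-1.9114 − -4.1389·1.0220 = +11.7682 (running +56.3161)
  i=5: -4.1389·-3.0105 − -1.5294·-1.9114 = +9.5368 (running +65.8529)
  i=6: -1.5294·-3.4854 − 1.6115·-3.0105 = +10.1819 (running +76.0348)
  i=7: 1.6115·-0.7599 − 4.7678·-3.4854 = +15.3932 (running +91.4280)
  i=8: 4.7678·2.1585 − 3.9724·-0.7599 = +13.3103 (running +104.7383)
Area = |Σ|/2 = |104.7383|/2 = 52.3691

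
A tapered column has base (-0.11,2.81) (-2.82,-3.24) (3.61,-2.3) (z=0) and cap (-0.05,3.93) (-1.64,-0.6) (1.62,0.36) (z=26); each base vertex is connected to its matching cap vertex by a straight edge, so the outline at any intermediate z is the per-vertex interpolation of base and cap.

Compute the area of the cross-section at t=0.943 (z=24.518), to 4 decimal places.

Cross-section at t=0.943: each vertex is (1-t)·p0[i] + t·p1[i].
  v1: (1-0.943)·(-0.11,2.81) + 0.943·(-0.05,3.93) = (-0.0534,3.8662)
  v2: (1-0.943)·(-2.82,-3.24) + 0.943·(-1.64,-0.6) = (-1.7073,-0.7505)
  v3: (1-0.943)·(3.61,-2.3) + 0.943·(1.62,0.36) = (1.7334,0.2084)
Shoelace sum Σ(x_i·y_{i+1} − x_{i+1}·y_i):
  i=1: -0.0534·-0.7505 − -1.7073·3.8662 = +6.6406 (running +6.6406)
  i=2: -1.7073·0.2084 − 1.7334·-0.7505 = +0.9451 (running +7.5858)
  i=3: 1.7334·3.8662 − -0.0534·0.2084 = +6.7128 (running +14.2986)
Area = |Σ|/2 = |14.2986|/2 = 7.1493

Area at t=0.943: 7.1493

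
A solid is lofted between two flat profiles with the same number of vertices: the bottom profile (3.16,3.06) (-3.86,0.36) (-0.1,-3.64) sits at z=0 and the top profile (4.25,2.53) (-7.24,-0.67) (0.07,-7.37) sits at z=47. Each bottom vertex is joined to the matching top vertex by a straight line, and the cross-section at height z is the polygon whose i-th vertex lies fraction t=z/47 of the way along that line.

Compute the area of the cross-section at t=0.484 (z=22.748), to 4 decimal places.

Area at t=0.484: 32.4259

Cross-section at t=0.484: each vertex is (1-t)·p0[i] + t·p1[i].
  v1: (1-0.484)·(3.16,3.06) + 0.484·(4.25,2.53) = (3.6876,2.8035)
  v2: (1-0.484)·(-3.86,0.36) + 0.484·(-7.24,-0.67) = (-5.4959,-0.1385)
  v3: (1-0.484)·(-0.1,-3.64) + 0.484·(0.07,-7.37) = (-0.0177,-5.4453)
Shoelace sum Σ(x_i·y_{i+1} − x_{i+1}·y_i):
  i=1: 3.6876·-0.1385 − -5.4959·2.8035 = +14.8969 (running +14.8969)
  i=2: -5.4959·-5.4453 − -0.0177·-0.1385 = +29.9246 (running +44.8215)
  i=3: -0.0177·2.8035 − 3.6876·-5.4453 = +20.0303 (running +64.8518)
Area = |Σ|/2 = |64.8518|/2 = 32.4259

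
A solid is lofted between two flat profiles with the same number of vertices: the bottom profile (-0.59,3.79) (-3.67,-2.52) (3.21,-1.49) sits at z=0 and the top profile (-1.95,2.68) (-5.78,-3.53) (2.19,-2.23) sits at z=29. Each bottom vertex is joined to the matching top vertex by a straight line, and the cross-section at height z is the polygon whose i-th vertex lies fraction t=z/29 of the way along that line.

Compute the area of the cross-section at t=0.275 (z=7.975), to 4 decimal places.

Cross-section at t=0.275: each vertex is (1-t)·p0[i] + t·p1[i].
  v1: (1-0.275)·(-0.59,3.79) + 0.275·(-1.95,2.68) = (-0.9640,3.4848)
  v2: (1-0.275)·(-3.67,-2.52) + 0.275·(-5.78,-3.53) = (-4.2502,-2.7977)
  v3: (1-0.275)·(3.21,-1.49) + 0.275·(2.19,-2.23) = (2.9295,-1.6935)
Shoelace sum Σ(x_i·y_{i+1} − x_{i+1}·y_i):
  i=1: -0.9640·-2.7977 − -4.2502·3.4848 = +17.5081 (running +17.5081)
  i=2: -4.2502·-1.6935 − 2.9295·-2.7977 = +15.3938 (running +32.9019)
  i=3: 2.9295·3.4848 − -0.9640·-1.6935 = +8.5760 (running +41.4779)
Area = |Σ|/2 = |41.4779|/2 = 20.7390

Area at t=0.275: 20.7390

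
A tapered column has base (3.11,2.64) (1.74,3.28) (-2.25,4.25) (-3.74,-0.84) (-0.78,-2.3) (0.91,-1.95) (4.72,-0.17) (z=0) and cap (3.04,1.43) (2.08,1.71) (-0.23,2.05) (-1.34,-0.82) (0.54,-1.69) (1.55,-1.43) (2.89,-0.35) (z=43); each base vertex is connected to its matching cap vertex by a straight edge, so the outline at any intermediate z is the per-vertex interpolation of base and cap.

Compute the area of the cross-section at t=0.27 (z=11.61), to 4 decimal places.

Area at t=0.27: 28.0365

Cross-section at t=0.27: each vertex is (1-t)·p0[i] + t·p1[i].
  v1: (1-0.27)·(3.11,2.64) + 0.27·(3.04,1.43) = (3.0911,2.3133)
  v2: (1-0.27)·(1.74,3.28) + 0.27·(2.08,1.71) = (1.8318,2.8561)
  v3: (1-0.27)·(-2.25,4.25) + 0.27·(-0.23,2.05) = (-1.7046,3.6560)
  v4: (1-0.27)·(-3.74,-0.84) + 0.27·(-1.34,-0.82) = (-3.0920,-0.8346)
  v5: (1-0.27)·(-0.78,-2.3) + 0.27·(0.54,-1.69) = (-0.4236,-2.1353)
  v6: (1-0.27)·(0.91,-1.95) + 0.27·(1.55,-1.43) = (1.0828,-1.8096)
  v7: (1-0.27)·(4.72,-0.17) + 0.27·(2.89,-0.35) = (4.2259,-0.2186)
Shoelace sum Σ(x_i·y_{i+1} − x_{i+1}·y_i):
  i=1: 3.0911·2.8561 − 1.8318·2.3133 = +4.5910 (running +4.5910)
  i=2: 1.8318·3.6560 − -1.7046·2.8561 = +11.5656 (running +16.1566)
  i=3: -1.7046·-0.8346 − -3.0920·3.6560 = +12.7270 (running +28.8836)
  i=4: -3.0920·-2.1353 − -0.4236·-0.8346 = +6.2488 (running +35.1324)
  i=5: -0.4236·-1.8096 − 1.0828·-2.1353 = +3.0786 (running +38.2110)
  i=6: 1.0828·-0.2186 − 4.2259·-1.8096 = +7.4105 (running +45.6215)
  i=7: 4.2259·2.3133 − 3.0911·-0.2186 = +10.4515 (running +56.0730)
Area = |Σ|/2 = |56.0730|/2 = 28.0365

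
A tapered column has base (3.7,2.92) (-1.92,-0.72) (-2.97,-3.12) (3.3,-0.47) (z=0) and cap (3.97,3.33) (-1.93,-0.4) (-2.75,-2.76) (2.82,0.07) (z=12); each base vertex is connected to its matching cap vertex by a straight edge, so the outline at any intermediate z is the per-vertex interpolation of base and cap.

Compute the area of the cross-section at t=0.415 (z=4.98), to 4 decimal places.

Cross-section at t=0.415: each vertex is (1-t)·p0[i] + t·p1[i].
  v1: (1-0.415)·(3.7,2.92) + 0.415·(3.97,3.33) = (3.8121,3.0901)
  v2: (1-0.415)·(-1.92,-0.72) + 0.415·(-1.93,-0.4) = (-1.9242,-0.5872)
  v3: (1-0.415)·(-2.97,-3.12) + 0.415·(-2.75,-2.76) = (-2.8787,-2.9706)
  v4: (1-0.415)·(3.3,-0.47) + 0.415·(2.82,0.07) = (3.1008,-0.2459)
Shoelace sum Σ(x_i·y_{i+1} − x_{i+1}·y_i):
  i=1: 3.8121·-0.5872 − -1.9242·3.0901 = +3.7075 (running +3.7075)
  i=2: -1.9242·-2.9706 − -2.8787·-0.5872 = +4.0255 (running +7.7330)
  i=3: -2.8787·-0.2459 − 3.1008·-2.9706 = +9.9191 (running +17.6521)
  i=4: 3.1008·3.0901 − 3.8121·-0.2459 = +10.5193 (running +28.1714)
Area = |Σ|/2 = |28.1714|/2 = 14.0857

Area at t=0.415: 14.0857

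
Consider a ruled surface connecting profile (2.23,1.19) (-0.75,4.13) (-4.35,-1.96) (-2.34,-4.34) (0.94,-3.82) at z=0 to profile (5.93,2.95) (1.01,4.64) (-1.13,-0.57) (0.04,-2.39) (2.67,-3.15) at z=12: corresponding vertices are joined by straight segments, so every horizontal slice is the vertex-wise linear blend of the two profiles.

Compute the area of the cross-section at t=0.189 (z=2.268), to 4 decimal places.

Cross-section at t=0.189: each vertex is (1-t)·p0[i] + t·p1[i].
  v1: (1-0.189)·(2.23,1.19) + 0.189·(5.93,2.95) = (2.9293,1.5226)
  v2: (1-0.189)·(-0.75,4.13) + 0.189·(1.01,4.64) = (-0.4174,4.2264)
  v3: (1-0.189)·(-4.35,-1.96) + 0.189·(-1.13,-0.57) = (-3.7414,-1.6973)
  v4: (1-0.189)·(-2.34,-4.34) + 0.189·(0.04,-2.39) = (-1.8902,-3.9714)
  v5: (1-0.189)·(0.94,-3.82) + 0.189·(2.67,-3.15) = (1.2670,-3.6934)
Shoelace sum Σ(x_i·y_{i+1} − x_{i+1}·y_i):
  i=1: 2.9293·4.2264 − -0.4174·1.5226 = +13.0159 (running +13.0159)
  i=2: -0.4174·-1.6973 − -3.7414·4.2264 = +16.5211 (running +29.5369)
  i=3: -3.7414·-3.9714 − -1.8902·-1.6973 = +11.6507 (running +41.1876)
  i=4: -1.8902·-3.6934 − 1.2670·-3.9714 = +12.0128 (running +53.2005)
  i=5: 1.2670·1.5226 − 2.9293·-3.6934 = +12.7481 (running +65.9486)
Area = |Σ|/2 = |65.9486|/2 = 32.9743

Area at t=0.189: 32.9743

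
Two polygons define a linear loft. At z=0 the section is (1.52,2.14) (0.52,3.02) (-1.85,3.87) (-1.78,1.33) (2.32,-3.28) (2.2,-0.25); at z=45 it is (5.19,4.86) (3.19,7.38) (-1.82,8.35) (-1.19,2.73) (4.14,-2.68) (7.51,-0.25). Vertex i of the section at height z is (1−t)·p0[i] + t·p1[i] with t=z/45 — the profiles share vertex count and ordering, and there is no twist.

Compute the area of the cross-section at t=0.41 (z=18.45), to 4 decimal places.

Area at t=0.41: 29.4802

Cross-section at t=0.41: each vertex is (1-t)·p0[i] + t·p1[i].
  v1: (1-0.41)·(1.52,2.14) + 0.41·(5.19,4.86) = (3.0247,3.2552)
  v2: (1-0.41)·(0.52,3.02) + 0.41·(3.19,7.38) = (1.6147,4.8076)
  v3: (1-0.41)·(-1.85,3.87) + 0.41·(-1.82,8.35) = (-1.8377,5.7068)
  v4: (1-0.41)·(-1.78,1.33) + 0.41·(-1.19,2.73) = (-1.5381,1.9040)
  v5: (1-0.41)·(2.32,-3.28) + 0.41·(4.14,-2.68) = (3.0662,-3.0340)
  v6: (1-0.41)·(2.2,-0.25) + 0.41·(7.51,-0.25) = (4.3771,-0.2500)
Shoelace sum Σ(x_i·y_{i+1} − x_{i+1}·y_i):
  i=1: 3.0247·4.8076 − 1.6147·3.2552 = +9.2854 (running +9.2854)
  i=2: 1.6147·5.7068 − -1.8377·4.8076 = +18.0497 (running +27.3351)
  i=3: -1.8377·1.9040 − -1.5381·5.7068 = +5.2786 (running +32.6137)
  i=4: -1.5381·-3.0340 − 3.0662·1.9040 = -1.1714 (running +31.4423)
  i=5: 3.0662·-0.2500 − 4.3771·-3.0340 = +12.5136 (running +43.9558)
  i=6: 4.3771·3.2552 − 3.0247·-0.2500 = +15.0045 (running +58.9604)
Area = |Σ|/2 = |58.9604|/2 = 29.4802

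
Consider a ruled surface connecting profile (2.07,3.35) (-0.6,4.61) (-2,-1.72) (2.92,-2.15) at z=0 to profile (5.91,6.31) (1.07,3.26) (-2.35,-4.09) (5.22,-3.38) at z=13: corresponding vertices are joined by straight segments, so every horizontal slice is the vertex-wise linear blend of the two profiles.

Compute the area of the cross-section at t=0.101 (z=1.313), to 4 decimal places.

Area at t=0.101: 25.2088

Cross-section at t=0.101: each vertex is (1-t)·p0[i] + t·p1[i].
  v1: (1-0.101)·(2.07,3.35) + 0.101·(5.91,6.31) = (2.4578,3.6490)
  v2: (1-0.101)·(-0.6,4.61) + 0.101·(1.07,3.26) = (-0.4313,4.4737)
  v3: (1-0.101)·(-2,-1.72) + 0.101·(-2.35,-4.09) = (-2.0354,-1.9594)
  v4: (1-0.101)·(2.92,-2.15) + 0.101·(5.22,-3.38) = (3.1523,-2.2742)
Shoelace sum Σ(x_i·y_{i+1} − x_{i+1}·y_i):
  i=1: 2.4578·4.4737 − -0.4313·3.6490 = +12.5694 (running +12.5694)
  i=2: -0.4313·-1.9594 − -2.0354·4.4737 = +9.9506 (running +22.5200)
  i=3: -2.0354·-2.2742 − 3.1523·-1.9594 = +10.8054 (running +33.3254)
  i=4: 3.1523·3.6490 − 2.4578·-2.2742 = +17.0923 (running +50.4177)
Area = |Σ|/2 = |50.4177|/2 = 25.2088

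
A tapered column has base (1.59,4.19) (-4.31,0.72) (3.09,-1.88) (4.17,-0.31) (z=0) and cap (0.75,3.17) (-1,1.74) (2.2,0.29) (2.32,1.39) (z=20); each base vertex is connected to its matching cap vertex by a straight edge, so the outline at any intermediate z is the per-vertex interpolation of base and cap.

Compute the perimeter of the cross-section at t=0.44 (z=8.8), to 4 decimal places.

Perimeter at t=0.44: 16.1989

Cross-section at t=0.44: each vertex is (1-t)·p0[i] + t·p1[i].
  v1: (1-0.44)·(1.59,4.19) + 0.44·(0.75,3.17) = (1.2204,3.7412)
  v2: (1-0.44)·(-4.31,0.72) + 0.44·(-1,1.74) = (-2.8536,1.1688)
  v3: (1-0.44)·(3.09,-1.88) + 0.44·(2.2,0.29) = (2.6984,-0.9252)
  v4: (1-0.44)·(4.17,-0.31) + 0.44·(2.32,1.39) = (3.3560,0.4380)
Perimeter = Σ |v_{i+1} − v_i|:
  edge 1→2: √(-4.0740² + -2.5724²) = 4.8182 (running 4.8182)
  edge 2→3: √(5.5520² + -2.0940²) = 5.9338 (running 10.7519)
  edge 3→4: √(0.6576² + 1.3632²) = 1.5135 (running 12.2655)
  edge 4→1: √(-2.1356² + 3.3032²) = 3.9334 (running 16.1989)
Perimeter = 16.1989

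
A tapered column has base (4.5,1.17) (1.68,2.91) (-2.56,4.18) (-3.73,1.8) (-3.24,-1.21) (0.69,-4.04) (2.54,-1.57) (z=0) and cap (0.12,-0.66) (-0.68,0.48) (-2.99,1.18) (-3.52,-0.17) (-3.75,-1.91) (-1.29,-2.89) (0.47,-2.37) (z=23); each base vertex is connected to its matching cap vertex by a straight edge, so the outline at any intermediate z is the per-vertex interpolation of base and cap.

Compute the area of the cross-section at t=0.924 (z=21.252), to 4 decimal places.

Cross-section at t=0.924: each vertex is (1-t)·p0[i] + t·p1[i].
  v1: (1-0.924)·(4.5,1.17) + 0.924·(0.12,-0.66) = (0.4529,-0.5209)
  v2: (1-0.924)·(1.68,2.91) + 0.924·(-0.68,0.48) = (-0.5006,0.6647)
  v3: (1-0.924)·(-2.56,4.18) + 0.924·(-2.99,1.18) = (-2.9573,1.4080)
  v4: (1-0.924)·(-3.73,1.8) + 0.924·(-3.52,-0.17) = (-3.5360,-0.0203)
  v5: (1-0.924)·(-3.24,-1.21) + 0.924·(-3.75,-1.91) = (-3.7112,-1.8568)
  v6: (1-0.924)·(0.69,-4.04) + 0.924·(-1.29,-2.89) = (-1.1395,-2.9774)
  v7: (1-0.924)·(2.54,-1.57) + 0.924·(0.47,-2.37) = (0.6273,-2.3092)
Shoelace sum Σ(x_i·y_{i+1} − x_{i+1}·y_i):
  i=1: 0.4529·0.6647 − -0.5006·-0.5209 = +0.0402 (running +0.0402)
  i=2: -0.5006·1.4080 − -2.9573·0.6647 = +1.2608 (running +1.3010)
  i=3: -2.9573·-0.0203 − -3.5360·1.4080 = +5.0386 (running +6.3396)
  i=4: -3.5360·-1.8568 − -3.7112·-0.0203 = +6.4903 (running +12.8299)
  i=5: -3.7112·-2.9774 − -1.1395·-1.8568 = +8.9340 (running +21.7639)
  i=6: -1.1395·-2.3092 − 0.6273·-2.9774 = +4.4992 (running +26.2631)
  i=7: 0.6273·-0.5209 − 0.4529·-2.3092 = +0.7190 (running +26.9821)
Area = |Σ|/2 = |26.9821|/2 = 13.4910

Area at t=0.924: 13.4910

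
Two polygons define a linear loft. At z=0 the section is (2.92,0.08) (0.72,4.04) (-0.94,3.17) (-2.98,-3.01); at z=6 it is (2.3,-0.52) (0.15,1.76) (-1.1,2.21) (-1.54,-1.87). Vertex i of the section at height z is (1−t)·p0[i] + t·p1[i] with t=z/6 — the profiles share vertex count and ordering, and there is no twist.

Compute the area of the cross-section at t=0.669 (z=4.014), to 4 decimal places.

Area at t=0.669: 11.8133

Cross-section at t=0.669: each vertex is (1-t)·p0[i] + t·p1[i].
  v1: (1-0.669)·(2.92,0.08) + 0.669·(2.3,-0.52) = (2.5052,-0.3214)
  v2: (1-0.669)·(0.72,4.04) + 0.669·(0.15,1.76) = (0.3387,2.5147)
  v3: (1-0.669)·(-0.94,3.17) + 0.669·(-1.1,2.21) = (-1.0470,2.5278)
  v4: (1-0.669)·(-2.98,-3.01) + 0.669·(-1.54,-1.87) = (-2.0166,-2.2473)
Shoelace sum Σ(x_i·y_{i+1} − x_{i+1}·y_i):
  i=1: 2.5052·2.5147 − 0.3387·-0.3214 = +6.4087 (running +6.4087)
  i=2: 0.3387·2.5278 − -1.0470·2.5147 = +3.4890 (running +9.8977)
  i=3: -1.0470·-2.2473 − -2.0166·2.5278 = +7.4506 (running +17.3484)
  i=4: -2.0166·-0.3214 − 2.5052·-2.2473 = +6.2782 (running +23.6266)
Area = |Σ|/2 = |23.6266|/2 = 11.8133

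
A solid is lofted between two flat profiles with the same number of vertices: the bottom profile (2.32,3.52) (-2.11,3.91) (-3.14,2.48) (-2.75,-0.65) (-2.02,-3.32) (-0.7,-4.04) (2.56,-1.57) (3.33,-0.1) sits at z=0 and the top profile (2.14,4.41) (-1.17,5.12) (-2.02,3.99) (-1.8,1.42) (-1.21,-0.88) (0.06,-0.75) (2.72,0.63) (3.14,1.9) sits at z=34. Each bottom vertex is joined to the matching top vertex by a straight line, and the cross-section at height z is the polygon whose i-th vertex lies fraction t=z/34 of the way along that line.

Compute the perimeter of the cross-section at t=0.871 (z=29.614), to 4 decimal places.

Perimeter at t=0.871: 18.6766

Cross-section at t=0.871: each vertex is (1-t)·p0[i] + t·p1[i].
  v1: (1-0.871)·(2.32,3.52) + 0.871·(2.14,4.41) = (2.1632,4.2952)
  v2: (1-0.871)·(-2.11,3.91) + 0.871·(-1.17,5.12) = (-1.2913,4.9639)
  v3: (1-0.871)·(-3.14,2.48) + 0.871·(-2.02,3.99) = (-2.1645,3.7952)
  v4: (1-0.871)·(-2.75,-0.65) + 0.871·(-1.8,1.42) = (-1.9226,1.1530)
  v5: (1-0.871)·(-2.02,-3.32) + 0.871·(-1.21,-0.88) = (-1.3145,-1.1948)
  v6: (1-0.871)·(-0.7,-4.04) + 0.871·(0.06,-0.75) = (-0.0380,-1.1744)
  v7: (1-0.871)·(2.56,-1.57) + 0.871·(2.72,0.63) = (2.6994,0.3462)
  v8: (1-0.871)·(3.33,-0.1) + 0.871·(3.14,1.9) = (3.1645,1.6420)
Perimeter = Σ |v_{i+1} − v_i|:
  edge 1→2: √(-3.4545² + 0.6687²) = 3.5186 (running 3.5186)
  edge 2→3: √(-0.8732² + -1.1687²) = 1.4589 (running 4.9775)
  edge 3→4: √(0.2419² + -2.6422²) = 2.6533 (running 7.6308)
  edge 4→5: √(0.6081² + -2.3477²) = 2.4252 (running 10.0560)
  edge 5→6: √(1.2764² + 0.0204²) = 1.2766 (running 11.3326)
  edge 6→7: √(2.7374² + 1.5206²) = 3.1314 (running 14.4640)
  edge 7→8: √(0.4651² + 1.2958²) = 1.3768 (running 15.8408)
  edge 8→1: √(-1.0013² + 2.6532²) = 2.8358 (running 18.6766)
Perimeter = 18.6766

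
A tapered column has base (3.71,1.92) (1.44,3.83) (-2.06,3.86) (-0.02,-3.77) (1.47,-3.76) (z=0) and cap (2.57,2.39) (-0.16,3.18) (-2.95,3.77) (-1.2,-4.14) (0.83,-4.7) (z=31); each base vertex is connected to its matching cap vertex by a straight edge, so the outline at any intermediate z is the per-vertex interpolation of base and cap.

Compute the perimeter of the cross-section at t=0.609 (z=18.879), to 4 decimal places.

Perimeter at t=0.609: 22.6093

Cross-section at t=0.609: each vertex is (1-t)·p0[i] + t·p1[i].
  v1: (1-0.609)·(3.71,1.92) + 0.609·(2.57,2.39) = (3.0157,2.2062)
  v2: (1-0.609)·(1.44,3.83) + 0.609·(-0.16,3.18) = (0.4656,3.4341)
  v3: (1-0.609)·(-2.06,3.86) + 0.609·(-2.95,3.77) = (-2.6020,3.8052)
  v4: (1-0.609)·(-0.02,-3.77) + 0.609·(-1.2,-4.14) = (-0.7386,-3.9953)
  v5: (1-0.609)·(1.47,-3.76) + 0.609·(0.83,-4.7) = (1.0802,-4.3325)
Perimeter = Σ |v_{i+1} − v_i|:
  edge 1→2: √(-2.5501² + 1.2279²) = 2.8304 (running 2.8304)
  edge 2→3: √(-3.0676² + 0.3710²) = 3.0900 (running 5.9203)
  edge 3→4: √(1.8634² + -7.8005²) = 8.0200 (running 13.9403)
  edge 4→5: √(1.8189² + -0.3371²) = 1.8498 (running 15.7902)
  edge 5→1: √(1.9355² + 6.5387²) = 6.8191 (running 22.6093)
Perimeter = 22.6093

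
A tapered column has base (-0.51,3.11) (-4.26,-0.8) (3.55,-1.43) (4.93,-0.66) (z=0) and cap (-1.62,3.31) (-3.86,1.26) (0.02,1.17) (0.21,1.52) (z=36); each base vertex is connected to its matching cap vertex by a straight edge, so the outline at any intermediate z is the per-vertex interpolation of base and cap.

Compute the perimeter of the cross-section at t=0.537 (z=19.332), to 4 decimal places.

Cross-section at t=0.537: each vertex is (1-t)·p0[i] + t·p1[i].
  v1: (1-0.537)·(-0.51,3.11) + 0.537·(-1.62,3.31) = (-1.1061,3.2174)
  v2: (1-0.537)·(-4.26,-0.8) + 0.537·(-3.86,1.26) = (-4.0452,0.3062)
  v3: (1-0.537)·(3.55,-1.43) + 0.537·(0.02,1.17) = (1.6544,-0.0338)
  v4: (1-0.537)·(4.93,-0.66) + 0.537·(0.21,1.52) = (2.3954,0.5107)
Perimeter = Σ |v_{i+1} − v_i|:
  edge 1→2: √(-2.9391² + -2.9112²) = 4.1368 (running 4.1368)
  edge 2→3: √(5.6996² + -0.3400²) = 5.7097 (running 9.8466)
  edge 3→4: √(0.7410² + 0.5445²) = 0.9195 (running 10.7661)
  edge 4→1: √(-3.5014² + 2.7067²) = 4.4257 (running 15.1917)
Perimeter = 15.1917

Perimeter at t=0.537: 15.1917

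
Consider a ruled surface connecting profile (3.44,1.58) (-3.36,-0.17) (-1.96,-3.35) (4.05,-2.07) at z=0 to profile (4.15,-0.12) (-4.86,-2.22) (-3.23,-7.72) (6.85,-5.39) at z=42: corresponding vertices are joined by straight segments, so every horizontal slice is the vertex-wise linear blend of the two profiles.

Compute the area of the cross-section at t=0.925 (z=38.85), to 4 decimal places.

Area at t=0.925: 53.2499

Cross-section at t=0.925: each vertex is (1-t)·p0[i] + t·p1[i].
  v1: (1-0.925)·(3.44,1.58) + 0.925·(4.15,-0.12) = (4.0968,0.0075)
  v2: (1-0.925)·(-3.36,-0.17) + 0.925·(-4.86,-2.22) = (-4.7475,-2.0663)
  v3: (1-0.925)·(-1.96,-3.35) + 0.925·(-3.23,-7.72) = (-3.1347,-7.3922)
  v4: (1-0.925)·(4.05,-2.07) + 0.925·(6.85,-5.39) = (6.6400,-5.1410)
Shoelace sum Σ(x_i·y_{i+1} − x_{i+1}·y_i):
  i=1: 4.0968·-2.0663 − -4.7475·0.0075 = -8.4293 (running -8.4293)
  i=2: -4.7475·-7.3922 − -3.1347·-2.0663 = +28.6175 (running +20.1882)
  i=3: -3.1347·-5.1410 − 6.6400·-7.3922 = +65.2003 (running +85.3885)
  i=4: 6.6400·0.0075 − 4.0968·-5.1410 = +21.1112 (running +106.4997)
Area = |Σ|/2 = |106.4997|/2 = 53.2499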